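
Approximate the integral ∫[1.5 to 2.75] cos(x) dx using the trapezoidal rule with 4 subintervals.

f(x) = cos(x)
a = 1.5, b = 2.75, n = 4
h = (b - a)/n = 0.312500

Trapezoidal rule: (h/2)[f(x₀) + 2f(x₁) + 2f(x₂) + ... + f(xₙ)]

x_0 = 1.5000, f(x_0) = 0.070737, coefficient = 1
x_1 = 1.8125, f(x_1) = -0.239357, coefficient = 2
x_2 = 2.1250, f(x_2) = -0.526266, coefficient = 2
x_3 = 2.4375, f(x_3) = -0.762199, coefficient = 2
x_4 = 2.7500, f(x_4) = -0.924302, coefficient = 1

I ≈ (0.312500/2) × -3.909211 = -0.610814
Exact value: -0.615834
Error: 0.005020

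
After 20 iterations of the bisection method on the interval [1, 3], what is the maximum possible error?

Bisection error bound: |error| ≤ (b-a)/2^n
|error| ≤ (3 - 1)/2^20 = 2/2^20
|error| ≤ 0.0000019073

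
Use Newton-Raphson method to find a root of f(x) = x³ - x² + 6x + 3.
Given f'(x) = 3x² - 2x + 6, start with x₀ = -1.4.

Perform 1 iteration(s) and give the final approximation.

f(x) = x³ - x² + 6x + 3
f'(x) = 3x² - 2x + 6
x₀ = -1.4

Newton-Raphson formula: x_{n+1} = x_n - f(x_n)/f'(x_n)

Iteration 1:
  f(-1.400000) = -10.104000
  f'(-1.400000) = 14.680000
  x_1 = -1.400000 - (-10.104000)/14.680000 = -0.711717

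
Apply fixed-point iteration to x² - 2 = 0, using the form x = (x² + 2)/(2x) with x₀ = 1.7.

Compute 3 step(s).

Equation: x² - 2 = 0
Fixed-point form: x = (x² + 2)/(2x)
x₀ = 1.7

x_1 = g(1.700000) = 1.438235
x_2 = g(1.438235) = 1.414414
x_3 = g(1.414414) = 1.414214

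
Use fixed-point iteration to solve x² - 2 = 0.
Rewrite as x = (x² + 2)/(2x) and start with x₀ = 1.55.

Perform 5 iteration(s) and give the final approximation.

Equation: x² - 2 = 0
Fixed-point form: x = (x² + 2)/(2x)
x₀ = 1.55

x_1 = g(1.550000) = 1.420161
x_2 = g(1.420161) = 1.414226
x_3 = g(1.414226) = 1.414214
x_4 = g(1.414214) = 1.414214
x_5 = g(1.414214) = 1.414214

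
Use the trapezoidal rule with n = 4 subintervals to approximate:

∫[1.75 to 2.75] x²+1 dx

f(x) = x²+1
a = 1.75, b = 2.75, n = 4
h = (b - a)/n = 0.250000

Trapezoidal rule: (h/2)[f(x₀) + 2f(x₁) + 2f(x₂) + ... + f(xₙ)]

x_0 = 1.7500, f(x_0) = 4.062500, coefficient = 1
x_1 = 2.0000, f(x_1) = 5.000000, coefficient = 2
x_2 = 2.2500, f(x_2) = 6.062500, coefficient = 2
x_3 = 2.5000, f(x_3) = 7.250000, coefficient = 2
x_4 = 2.7500, f(x_4) = 8.562500, coefficient = 1

I ≈ (0.250000/2) × 49.250000 = 6.156250
Exact value: 6.145833
Error: 0.010417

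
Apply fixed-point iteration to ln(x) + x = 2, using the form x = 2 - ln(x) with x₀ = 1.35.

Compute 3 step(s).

Equation: ln(x) + x = 2
Fixed-point form: x = 2 - ln(x)
x₀ = 1.35

x_1 = g(1.350000) = 1.699895
x_2 = g(1.699895) = 1.469433
x_3 = g(1.469433) = 1.615123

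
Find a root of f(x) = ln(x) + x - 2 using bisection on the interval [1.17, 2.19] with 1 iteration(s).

f(x) = ln(x) + x - 2
Initial interval: [1.17, 2.19]

Iteration 1:
  c_1 = (1.170000 + 2.190000)/2 = 1.680000
  f(c_1) = f(1.680000) = 0.198794
  f(a) × f(c) < 0, new interval: [1.170000, 1.680000]

After 1 iteration(s), the approximation is c_1 = 1.680000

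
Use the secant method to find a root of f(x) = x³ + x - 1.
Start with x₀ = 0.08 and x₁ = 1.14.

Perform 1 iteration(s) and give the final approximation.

f(x) = x³ + x - 1
x₀ = 0.08, x₁ = 1.14

Secant formula: x_{n+1} = x_n - f(x_n)(x_n - x_{n-1})/(f(x_n) - f(x_{n-1}))

Iteration 1:
  f(0.080000) = -0.919488
  f(1.140000) = 1.621544
  x_2 = 1.140000 - 1.621544×(1.140000 - 0.080000)/(1.621544 - (-0.919488))
       = 0.463567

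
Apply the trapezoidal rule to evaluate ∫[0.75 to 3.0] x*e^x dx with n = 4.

f(x) = x*e^x
a = 0.75, b = 3.0, n = 4
h = (b - a)/n = 0.562500

Trapezoidal rule: (h/2)[f(x₀) + 2f(x₁) + 2f(x₂) + ... + f(xₙ)]

x_0 = 0.7500, f(x_0) = 1.587750, coefficient = 1
x_1 = 1.3125, f(x_1) = 4.876529, coefficient = 2
x_2 = 1.8750, f(x_2) = 12.226536, coefficient = 2
x_3 = 2.4375, f(x_3) = 27.895710, coefficient = 2
x_4 = 3.0000, f(x_4) = 60.256611, coefficient = 1

I ≈ (0.562500/2) × 151.841911 = 42.705538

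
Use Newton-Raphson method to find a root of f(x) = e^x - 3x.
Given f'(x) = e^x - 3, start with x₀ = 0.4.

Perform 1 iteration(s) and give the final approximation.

f(x) = e^x - 3x
f'(x) = e^x - 3
x₀ = 0.4

Newton-Raphson formula: x_{n+1} = x_n - f(x_n)/f'(x_n)

Iteration 1:
  f(0.400000) = 0.291825
  f'(0.400000) = -1.508175
  x_1 = 0.400000 - 0.291825/(-1.508175) = 0.593495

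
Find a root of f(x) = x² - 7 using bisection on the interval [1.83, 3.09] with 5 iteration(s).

f(x) = x² - 7
Initial interval: [1.83, 3.09]

Iteration 1:
  c_1 = (1.830000 + 3.090000)/2 = 2.460000
  f(c_1) = f(2.460000) = -0.948400
  f(a) × f(c) ≥ 0, new interval: [2.460000, 3.090000]
Iteration 2:
  c_2 = (2.460000 + 3.090000)/2 = 2.775000
  f(c_2) = f(2.775000) = 0.700625
  f(a) × f(c) < 0, new interval: [2.460000, 2.775000]
Iteration 3:
  c_3 = (2.460000 + 2.775000)/2 = 2.617500
  f(c_3) = f(2.617500) = -0.148694
  f(a) × f(c) ≥ 0, new interval: [2.617500, 2.775000]
Iteration 4:
  c_4 = (2.617500 + 2.775000)/2 = 2.696250
  f(c_4) = f(2.696250) = 0.269764
  f(a) × f(c) < 0, new interval: [2.617500, 2.696250]
Iteration 5:
  c_5 = (2.617500 + 2.696250)/2 = 2.656875
  f(c_5) = f(2.656875) = 0.058985
  f(a) × f(c) < 0, new interval: [2.617500, 2.656875]

After 5 iteration(s), the approximation is c_5 = 2.656875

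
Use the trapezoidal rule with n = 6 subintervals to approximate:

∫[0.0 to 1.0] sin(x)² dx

f(x) = sin(x)²
a = 0.0, b = 1.0, n = 6
h = (b - a)/n = 0.166667

Trapezoidal rule: (h/2)[f(x₀) + 2f(x₁) + 2f(x₂) + ... + f(xₙ)]

x_0 = 0.0000, f(x_0) = 0.000000, coefficient = 1
x_1 = 0.1667, f(x_1) = 0.027522, coefficient = 2
x_2 = 0.3333, f(x_2) = 0.107056, coefficient = 2
x_3 = 0.5000, f(x_3) = 0.229849, coefficient = 2
x_4 = 0.6667, f(x_4) = 0.382381, coefficient = 2
x_5 = 0.8333, f(x_5) = 0.547862, coefficient = 2
x_6 = 1.0000, f(x_6) = 0.708073, coefficient = 1

I ≈ (0.166667/2) × 3.297413 = 0.274784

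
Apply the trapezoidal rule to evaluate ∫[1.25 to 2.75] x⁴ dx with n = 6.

f(x) = x⁴
a = 1.25, b = 2.75, n = 6
h = (b - a)/n = 0.250000

Trapezoidal rule: (h/2)[f(x₀) + 2f(x₁) + 2f(x₂) + ... + f(xₙ)]

x_0 = 1.2500, f(x_0) = 2.441406, coefficient = 1
x_1 = 1.5000, f(x_1) = 5.062500, coefficient = 2
x_2 = 1.7500, f(x_2) = 9.378906, coefficient = 2
x_3 = 2.0000, f(x_3) = 16.000000, coefficient = 2
x_4 = 2.2500, f(x_4) = 25.628906, coefficient = 2
x_5 = 2.5000, f(x_5) = 39.062500, coefficient = 2
x_6 = 2.7500, f(x_6) = 57.191406, coefficient = 1

I ≈ (0.250000/2) × 249.898438 = 31.237305
Exact value: 30.844922
Error: 0.392383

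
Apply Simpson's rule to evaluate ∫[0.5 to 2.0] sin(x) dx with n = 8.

f(x) = sin(x)
a = 0.5, b = 2.0, n = 8
h = (b - a)/n = 0.187500

Simpson's rule: (h/3)[f(x₀) + 4f(x₁) + 2f(x₂) + ... + f(xₙ)]

x_0 = 0.5000, f(x_0) = 0.479426, coefficient = 1
x_1 = 0.6875, f(x_1) = 0.634607, coefficient = 4
x_2 = 0.8750, f(x_2) = 0.767544, coefficient = 2
x_3 = 1.0625, f(x_3) = 0.873575, coefficient = 4
x_4 = 1.2500, f(x_4) = 0.948985, coefficient = 2
x_5 = 1.4375, f(x_5) = 0.991129, coefficient = 4
x_6 = 1.6250, f(x_6) = 0.998531, coefficient = 2
x_7 = 1.8125, f(x_7) = 0.970932, coefficient = 4
x_8 = 2.0000, f(x_8) = 0.909297, coefficient = 1

I ≈ (0.187500/3) × 20.699813 = 1.293738
Exact value: 1.293729
Error: 0.000009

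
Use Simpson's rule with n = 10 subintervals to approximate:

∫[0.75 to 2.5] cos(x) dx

f(x) = cos(x)
a = 0.75, b = 2.5, n = 10
h = (b - a)/n = 0.175000

Simpson's rule: (h/3)[f(x₀) + 4f(x₁) + 2f(x₂) + ... + f(xₙ)]

x_0 = 0.7500, f(x_0) = 0.731689, coefficient = 1
x_1 = 0.9250, f(x_1) = 0.601835, coefficient = 4
x_2 = 1.1000, f(x_2) = 0.453596, coefficient = 2
x_3 = 1.2750, f(x_3) = 0.291502, coefficient = 4
x_4 = 1.4500, f(x_4) = 0.120503, coefficient = 2
x_5 = 1.6250, f(x_5) = -0.054177, coefficient = 4
x_6 = 1.8000, f(x_6) = -0.227202, coefficient = 2
x_7 = 1.9750, f(x_7) = -0.393287, coefficient = 4
x_8 = 2.1500, f(x_8) = -0.547358, coefficient = 2
x_9 = 2.3250, f(x_9) = -0.684709, coefficient = 4
x_10 = 2.5000, f(x_10) = -0.801144, coefficient = 1

I ≈ (0.175000/3) × -1.425721 = -0.083167
Exact value: -0.083167
Error: 0.000000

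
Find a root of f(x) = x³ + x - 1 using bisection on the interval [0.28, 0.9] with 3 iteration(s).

f(x) = x³ + x - 1
Initial interval: [0.28, 0.9]

Iteration 1:
  c_1 = (0.280000 + 0.900000)/2 = 0.590000
  f(c_1) = f(0.590000) = -0.204621
  f(a) × f(c) ≥ 0, new interval: [0.590000, 0.900000]
Iteration 2:
  c_2 = (0.590000 + 0.900000)/2 = 0.745000
  f(c_2) = f(0.745000) = 0.158494
  f(a) × f(c) < 0, new interval: [0.590000, 0.745000]
Iteration 3:
  c_3 = (0.590000 + 0.745000)/2 = 0.667500
  f(c_3) = f(0.667500) = -0.035091
  f(a) × f(c) ≥ 0, new interval: [0.667500, 0.745000]

After 3 iteration(s), the approximation is c_3 = 0.667500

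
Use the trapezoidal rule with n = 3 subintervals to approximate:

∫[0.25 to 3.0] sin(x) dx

f(x) = sin(x)
a = 0.25, b = 3.0, n = 3
h = (b - a)/n = 0.916667

Trapezoidal rule: (h/2)[f(x₀) + 2f(x₁) + 2f(x₂) + ... + f(xₙ)]

x_0 = 0.2500, f(x_0) = 0.247404, coefficient = 1
x_1 = 1.1667, f(x_1) = 0.919445, coefficient = 2
x_2 = 2.0833, f(x_2) = 0.871503, coefficient = 2
x_3 = 3.0000, f(x_3) = 0.141120, coefficient = 1

I ≈ (0.916667/2) × 3.970420 = 1.819776
Exact value: 1.958905
Error: 0.139129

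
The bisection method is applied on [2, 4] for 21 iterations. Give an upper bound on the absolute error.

Bisection error bound: |error| ≤ (b-a)/2^n
|error| ≤ (4 - 2)/2^21 = 2/2^21
|error| ≤ 0.0000009537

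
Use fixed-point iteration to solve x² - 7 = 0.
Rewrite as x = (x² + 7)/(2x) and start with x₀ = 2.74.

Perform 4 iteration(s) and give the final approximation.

Equation: x² - 7 = 0
Fixed-point form: x = (x² + 7)/(2x)
x₀ = 2.74

x_1 = g(2.740000) = 2.647372
x_2 = g(2.647372) = 2.645752
x_3 = g(2.645752) = 2.645751
x_4 = g(2.645751) = 2.645751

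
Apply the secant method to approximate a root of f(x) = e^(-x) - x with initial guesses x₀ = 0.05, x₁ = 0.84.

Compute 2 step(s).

f(x) = e^(-x) - x
x₀ = 0.05, x₁ = 0.84

Secant formula: x_{n+1} = x_n - f(x_n)(x_n - x_{n-1})/(f(x_n) - f(x_{n-1}))

Iteration 1:
  f(0.050000) = 0.901229
  f(0.840000) = -0.408289
  x_2 = 0.840000 - (-0.408289)×(0.840000 - 0.050000)/(-0.408289 - 0.901229)
       = 0.593689
Iteration 2:
  f(0.840000) = -0.408289
  f(0.593689) = -0.041403
  x_3 = 0.593689 - (-0.041403)×(0.593689 - 0.840000)/(-0.041403 - (-0.408289))
       = 0.565893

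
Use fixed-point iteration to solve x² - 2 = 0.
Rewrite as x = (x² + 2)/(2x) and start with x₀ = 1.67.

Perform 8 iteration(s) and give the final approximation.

Equation: x² - 2 = 0
Fixed-point form: x = (x² + 2)/(2x)
x₀ = 1.67

x_1 = g(1.670000) = 1.433802
x_2 = g(1.433802) = 1.414347
x_3 = g(1.414347) = 1.414214
x_4 = g(1.414214) = 1.414214
x_5 = g(1.414214) = 1.414214
x_6 = g(1.414214) = 1.414214
x_7 = g(1.414214) = 1.414214
x_8 = g(1.414214) = 1.414214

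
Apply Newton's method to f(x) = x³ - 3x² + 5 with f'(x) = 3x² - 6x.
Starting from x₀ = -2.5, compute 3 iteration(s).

f(x) = x³ - 3x² + 5
f'(x) = 3x² - 6x
x₀ = -2.5

Newton-Raphson formula: x_{n+1} = x_n - f(x_n)/f'(x_n)

Iteration 1:
  f(-2.500000) = -29.375000
  f'(-2.500000) = 33.750000
  x_1 = -2.500000 - (-29.375000)/33.750000 = -1.629630
Iteration 2:
  f(-1.629630) = -7.294874
  f'(-1.629630) = 17.744856
  x_2 = -1.629630 - (-7.294874)/17.744856 = -1.218532
Iteration 3:
  f(-1.218532) = -1.263758
  f'(-1.218532) = 11.765649
  x_3 = -1.218532 - (-1.263758)/11.765649 = -1.111121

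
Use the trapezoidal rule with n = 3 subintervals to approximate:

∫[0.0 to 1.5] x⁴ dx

f(x) = x⁴
a = 0.0, b = 1.5, n = 3
h = (b - a)/n = 0.500000

Trapezoidal rule: (h/2)[f(x₀) + 2f(x₁) + 2f(x₂) + ... + f(xₙ)]

x_0 = 0.0000, f(x_0) = 0.000000, coefficient = 1
x_1 = 0.5000, f(x_1) = 0.062500, coefficient = 2
x_2 = 1.0000, f(x_2) = 1.000000, coefficient = 2
x_3 = 1.5000, f(x_3) = 5.062500, coefficient = 1

I ≈ (0.500000/2) × 7.187500 = 1.796875
Exact value: 1.518750
Error: 0.278125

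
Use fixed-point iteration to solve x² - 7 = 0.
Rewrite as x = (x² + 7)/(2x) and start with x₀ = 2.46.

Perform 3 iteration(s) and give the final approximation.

Equation: x² - 7 = 0
Fixed-point form: x = (x² + 7)/(2x)
x₀ = 2.46

x_1 = g(2.460000) = 2.652764
x_2 = g(2.652764) = 2.645761
x_3 = g(2.645761) = 2.645751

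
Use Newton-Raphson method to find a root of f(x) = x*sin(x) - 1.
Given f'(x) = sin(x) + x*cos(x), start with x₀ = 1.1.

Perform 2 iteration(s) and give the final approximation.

f(x) = x*sin(x) - 1
f'(x) = sin(x) + x*cos(x)
x₀ = 1.1

Newton-Raphson formula: x_{n+1} = x_n - f(x_n)/f'(x_n)

Iteration 1:
  f(1.100000) = -0.019672
  f'(1.100000) = 1.390163
  x_1 = 1.100000 - (-0.019672)/1.390163 = 1.114151
Iteration 2:
  f(1.114151) = -0.000009
  f'(1.114151) = 1.388810
  x_2 = 1.114151 - (-0.000009)/1.388810 = 1.114157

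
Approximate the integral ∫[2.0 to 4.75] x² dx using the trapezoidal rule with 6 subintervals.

f(x) = x²
a = 2.0, b = 4.75, n = 6
h = (b - a)/n = 0.458333

Trapezoidal rule: (h/2)[f(x₀) + 2f(x₁) + 2f(x₂) + ... + f(xₙ)]

x_0 = 2.0000, f(x_0) = 4.000000, coefficient = 1
x_1 = 2.4583, f(x_1) = 6.043403, coefficient = 2
x_2 = 2.9167, f(x_2) = 8.506944, coefficient = 2
x_3 = 3.3750, f(x_3) = 11.390625, coefficient = 2
x_4 = 3.8333, f(x_4) = 14.694444, coefficient = 2
x_5 = 4.2917, f(x_5) = 18.418403, coefficient = 2
x_6 = 4.7500, f(x_6) = 22.562500, coefficient = 1

I ≈ (0.458333/2) × 144.670139 = 33.153573
Exact value: 33.057292
Error: 0.096282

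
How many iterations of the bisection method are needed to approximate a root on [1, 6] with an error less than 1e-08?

We need (b-a)/2^n ≤ 1e-08
(6 - 1)/2^n ≤ 1e-08
5/2^n ≤ 1e-08
2^n ≥ 500000000
n ≥ log₂(500000000) = 28.90
n ≥ 29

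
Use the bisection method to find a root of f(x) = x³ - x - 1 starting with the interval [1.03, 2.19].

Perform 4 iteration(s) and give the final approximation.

f(x) = x³ - x - 1
Initial interval: [1.03, 2.19]

Iteration 1:
  c_1 = (1.030000 + 2.190000)/2 = 1.610000
  f(c_1) = f(1.610000) = 1.563281
  f(a) × f(c) < 0, new interval: [1.030000, 1.610000]
Iteration 2:
  c_2 = (1.030000 + 1.610000)/2 = 1.320000
  f(c_2) = f(1.320000) = -0.020032
  f(a) × f(c) ≥ 0, new interval: [1.320000, 1.610000]
Iteration 3:
  c_3 = (1.320000 + 1.610000)/2 = 1.465000
  f(c_3) = f(1.465000) = 0.679220
  f(a) × f(c) < 0, new interval: [1.320000, 1.465000]
Iteration 4:
  c_4 = (1.320000 + 1.465000)/2 = 1.392500
  f(c_4) = f(1.392500) = 0.307636
  f(a) × f(c) < 0, new interval: [1.320000, 1.392500]

After 4 iteration(s), the approximation is c_4 = 1.392500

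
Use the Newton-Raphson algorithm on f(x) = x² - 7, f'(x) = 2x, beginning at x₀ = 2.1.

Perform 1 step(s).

f(x) = x² - 7
f'(x) = 2x
x₀ = 2.1

Newton-Raphson formula: x_{n+1} = x_n - f(x_n)/f'(x_n)

Iteration 1:
  f(2.100000) = -2.590000
  f'(2.100000) = 4.200000
  x_1 = 2.100000 - (-2.590000)/4.200000 = 2.716667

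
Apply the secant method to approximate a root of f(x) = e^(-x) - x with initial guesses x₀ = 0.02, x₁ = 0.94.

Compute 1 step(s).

f(x) = e^(-x) - x
x₀ = 0.02, x₁ = 0.94

Secant formula: x_{n+1} = x_n - f(x_n)(x_n - x_{n-1})/(f(x_n) - f(x_{n-1}))

Iteration 1:
  f(0.020000) = 0.960199
  f(0.940000) = -0.549372
  x_2 = 0.940000 - (-0.549372)×(0.940000 - 0.020000)/(-0.549372 - 0.960199)
       = 0.605188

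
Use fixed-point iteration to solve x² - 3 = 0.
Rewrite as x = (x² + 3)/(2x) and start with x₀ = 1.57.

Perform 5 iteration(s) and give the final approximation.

Equation: x² - 3 = 0
Fixed-point form: x = (x² + 3)/(2x)
x₀ = 1.57

x_1 = g(1.570000) = 1.740414
x_2 = g(1.740414) = 1.732071
x_3 = g(1.732071) = 1.732051
x_4 = g(1.732051) = 1.732051
x_5 = g(1.732051) = 1.732051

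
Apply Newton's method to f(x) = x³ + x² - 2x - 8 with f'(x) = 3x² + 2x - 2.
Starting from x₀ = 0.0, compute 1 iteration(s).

f(x) = x³ + x² - 2x - 8
f'(x) = 3x² + 2x - 2
x₀ = 0.0

Newton-Raphson formula: x_{n+1} = x_n - f(x_n)/f'(x_n)

Iteration 1:
  f(0.000000) = -8.000000
  f'(0.000000) = -2.000000
  x_1 = 0.000000 - (-8.000000)/(-2.000000) = -4.000000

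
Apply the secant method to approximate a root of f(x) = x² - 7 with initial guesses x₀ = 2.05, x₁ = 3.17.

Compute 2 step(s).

f(x) = x² - 7
x₀ = 2.05, x₁ = 3.17

Secant formula: x_{n+1} = x_n - f(x_n)(x_n - x_{n-1})/(f(x_n) - f(x_{n-1}))

Iteration 1:
  f(2.050000) = -2.797500
  f(3.170000) = 3.048900
  x_2 = 3.170000 - 3.048900×(3.170000 - 2.050000)/(3.048900 - (-2.797500))
       = 2.585920
Iteration 2:
  f(3.170000) = 3.048900
  f(2.585920) = -0.313020
  x_3 = 2.585920 - (-0.313020)×(2.585920 - 3.170000)/(-0.313020 - 3.048900)
       = 2.640302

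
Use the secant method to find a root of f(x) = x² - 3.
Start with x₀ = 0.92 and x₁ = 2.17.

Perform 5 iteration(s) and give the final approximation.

f(x) = x² - 3
x₀ = 0.92, x₁ = 2.17

Secant formula: x_{n+1} = x_n - f(x_n)(x_n - x_{n-1})/(f(x_n) - f(x_{n-1}))

Iteration 1:
  f(0.920000) = -2.153600
  f(2.170000) = 1.708900
  x_2 = 2.170000 - 1.708900×(2.170000 - 0.920000)/(1.708900 - (-2.153600))
       = 1.616958
Iteration 2:
  f(2.170000) = 1.708900
  f(1.616958) = -0.385447
  x_3 = 1.616958 - (-0.385447)×(1.616958 - 2.170000)/(-0.385447 - 1.708900)
       = 1.718741
Iteration 3:
  f(1.616958) = -0.385447
  f(1.718741) = -0.045930
  x_4 = 1.718741 - (-0.045930)×(1.718741 - 1.616958)/(-0.045930 - (-0.385447))
       = 1.732510
Iteration 4:
  f(1.718741) = -0.045930
  f(1.732510) = 0.001591
  x_5 = 1.732510 - 0.001591×(1.732510 - 1.718741)/(0.001591 - (-0.045930))
       = 1.732049
Iteration 5:
  f(1.732510) = 0.001591
  f(1.732049) = -0.000006
  x_6 = 1.732049 - (-0.000006)×(1.732049 - 1.732510)/(-0.000006 - 0.001591)
       = 1.732051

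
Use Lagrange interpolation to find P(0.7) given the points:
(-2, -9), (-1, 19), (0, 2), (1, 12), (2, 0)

Lagrange interpolation formula:
P(x) = Σ yᵢ × Lᵢ(x)
where Lᵢ(x) = Π_{j≠i} (x - xⱼ)/(xᵢ - xⱼ)

L_0(0.7) = (0.7 - (-1))/(-2 - (-1)) × (0.7 - 0)/(-2 - 0) × (0.7 - 1)/(-2 - 1) × (0.7 - 2)/(-2 - 2) = 0.019338
L_1(0.7) = (0.7 - (-2))/(-1 - (-2)) × (0.7 - 0)/(-1 - 0) × (0.7 - 1)/(-1 - 1) × (0.7 - 2)/(-1 - 2) = -0.122850
L_2(0.7) = (0.7 - (-2))/(0 - (-2)) × (0.7 - (-1))/(0 - (-1)) × (0.7 - 1)/(0 - 1) × (0.7 - 2)/(0 - 2) = 0.447525
L_3(0.7) = (0.7 - (-2))/(1 - (-2)) × (0.7 - (-1))/(1 - (-1)) × (0.7 - 0)/(1 - 0) × (0.7 - 2)/(1 - 2) = 0.696150
L_4(0.7) = (0.7 - (-2))/(2 - (-2)) × (0.7 - (-1))/(2 - (-1)) × (0.7 - 0)/(2 - 0) × (0.7 - 1)/(2 - 1) = -0.040163

P(0.7) = (-9)×L_0(0.7) + 19×L_1(0.7) + 2×L_2(0.7) + 12×L_3(0.7) + 0×L_4(0.7)
P(0.7) = 6.740663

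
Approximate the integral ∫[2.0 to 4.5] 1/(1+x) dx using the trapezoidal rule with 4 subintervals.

f(x) = 1/(1+x)
a = 2.0, b = 4.5, n = 4
h = (b - a)/n = 0.625000

Trapezoidal rule: (h/2)[f(x₀) + 2f(x₁) + 2f(x₂) + ... + f(xₙ)]

x_0 = 2.0000, f(x_0) = 0.333333, coefficient = 1
x_1 = 2.6250, f(x_1) = 0.275862, coefficient = 2
x_2 = 3.2500, f(x_2) = 0.235294, coefficient = 2
x_3 = 3.8750, f(x_3) = 0.205128, coefficient = 2
x_4 = 4.5000, f(x_4) = 0.181818, coefficient = 1

I ≈ (0.625000/2) × 1.947720 = 0.608663
Exact value: 0.606136
Error: 0.002527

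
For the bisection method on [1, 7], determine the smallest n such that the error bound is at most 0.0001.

We need (b-a)/2^n ≤ 0.0001
(7 - 1)/2^n ≤ 0.0001
6/2^n ≤ 0.0001
2^n ≥ 60000
n ≥ log₂(60000) = 15.87
n ≥ 16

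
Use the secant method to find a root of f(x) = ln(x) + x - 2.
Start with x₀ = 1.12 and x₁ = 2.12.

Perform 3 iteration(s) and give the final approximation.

f(x) = ln(x) + x - 2
x₀ = 1.12, x₁ = 2.12

Secant formula: x_{n+1} = x_n - f(x_n)(x_n - x_{n-1})/(f(x_n) - f(x_{n-1}))

Iteration 1:
  f(1.120000) = -0.766671
  f(2.120000) = 0.871416
  x_2 = 2.120000 - 0.871416×(2.120000 - 1.120000)/(0.871416 - (-0.766671))
       = 1.588028
Iteration 2:
  f(2.120000) = 0.871416
  f(1.588028) = 0.050522
  x_3 = 1.588028 - 0.050522×(1.588028 - 2.120000)/(0.050522 - 0.871416)
       = 1.555288
Iteration 3:
  f(1.588028) = 0.050522
  f(1.555288) = -0.003051
  x_4 = 1.555288 - (-0.003051)×(1.555288 - 1.588028)/(-0.003051 - 0.050522)
       = 1.557153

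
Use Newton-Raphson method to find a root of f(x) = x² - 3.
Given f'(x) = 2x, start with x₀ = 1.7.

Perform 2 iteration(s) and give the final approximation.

f(x) = x² - 3
f'(x) = 2x
x₀ = 1.7

Newton-Raphson formula: x_{n+1} = x_n - f(x_n)/f'(x_n)

Iteration 1:
  f(1.700000) = -0.110000
  f'(1.700000) = 3.400000
  x_1 = 1.700000 - (-0.110000)/3.400000 = 1.732353
Iteration 2:
  f(1.732353) = 0.001047
  f'(1.732353) = 3.464706
  x_2 = 1.732353 - 0.001047/3.464706 = 1.732051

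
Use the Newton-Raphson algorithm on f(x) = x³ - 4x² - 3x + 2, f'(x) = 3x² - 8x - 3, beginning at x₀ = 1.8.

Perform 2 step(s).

f(x) = x³ - 4x² - 3x + 2
f'(x) = 3x² - 8x - 3
x₀ = 1.8

Newton-Raphson formula: x_{n+1} = x_n - f(x_n)/f'(x_n)

Iteration 1:
  f(1.800000) = -10.528000
  f'(1.800000) = -7.680000
  x_1 = 1.800000 - (-10.528000)/(-7.680000) = 0.429167
Iteration 2:
  f(0.429167) = 0.054810
  f'(0.429167) = -5.880781
  x_2 = 0.429167 - 0.054810/(-5.880781) = 0.438487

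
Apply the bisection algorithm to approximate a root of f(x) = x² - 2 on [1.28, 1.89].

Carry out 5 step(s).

f(x) = x² - 2
Initial interval: [1.28, 1.89]

Iteration 1:
  c_1 = (1.280000 + 1.890000)/2 = 1.585000
  f(c_1) = f(1.585000) = 0.512225
  f(a) × f(c) < 0, new interval: [1.280000, 1.585000]
Iteration 2:
  c_2 = (1.280000 + 1.585000)/2 = 1.432500
  f(c_2) = f(1.432500) = 0.052056
  f(a) × f(c) < 0, new interval: [1.280000, 1.432500]
Iteration 3:
  c_3 = (1.280000 + 1.432500)/2 = 1.356250
  f(c_3) = f(1.356250) = -0.160586
  f(a) × f(c) ≥ 0, new interval: [1.356250, 1.432500]
Iteration 4:
  c_4 = (1.356250 + 1.432500)/2 = 1.394375
  f(c_4) = f(1.394375) = -0.055718
  f(a) × f(c) ≥ 0, new interval: [1.394375, 1.432500]
Iteration 5:
  c_5 = (1.394375 + 1.432500)/2 = 1.413438
  f(c_5) = f(1.413438) = -0.002194
  f(a) × f(c) ≥ 0, new interval: [1.413438, 1.432500]

After 5 iteration(s), the approximation is c_5 = 1.413438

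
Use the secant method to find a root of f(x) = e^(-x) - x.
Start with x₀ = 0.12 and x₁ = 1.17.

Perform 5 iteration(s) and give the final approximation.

f(x) = e^(-x) - x
x₀ = 0.12, x₁ = 1.17

Secant formula: x_{n+1} = x_n - f(x_n)(x_n - x_{n-1})/(f(x_n) - f(x_{n-1}))

Iteration 1:
  f(0.120000) = 0.766920
  f(1.170000) = -0.859633
  x_2 = 1.170000 - (-0.859633)×(1.170000 - 0.120000)/(-0.859633 - 0.766920)
       = 0.615075
Iteration 2:
  f(1.170000) = -0.859633
  f(0.615075) = -0.074475
  x_3 = 0.615075 - (-0.074475)×(0.615075 - 1.170000)/(-0.074475 - (-0.859633))
       = 0.562439
Iteration 3:
  f(0.615075) = -0.074475
  f(0.562439) = 0.007379
  x_4 = 0.562439 - 0.007379×(0.562439 - 0.615075)/(0.007379 - (-0.074475))
       = 0.567184
Iteration 4:
  f(0.562439) = 0.007379
  f(0.567184) = -0.000064
  x_5 = 0.567184 - (-0.000064)×(0.567184 - 0.562439)/(-0.000064 - 0.007379)
       = 0.567143
Iteration 5:
  f(0.567184) = -0.000064
  f(0.567143) = 0.000000
  x_6 = 0.567143 - 0.000000×(0.567143 - 0.567184)/(0.000000 - (-0.000064))
       = 0.567143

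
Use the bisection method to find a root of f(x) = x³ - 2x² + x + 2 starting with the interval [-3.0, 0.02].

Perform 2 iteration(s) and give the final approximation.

f(x) = x³ - 2x² + x + 2
Initial interval: [-3.0, 0.02]

Iteration 1:
  c_1 = (-3.000000 + 0.020000)/2 = -1.490000
  f(c_1) = f(-1.490000) = -7.238149
  f(a) × f(c) ≥ 0, new interval: [-1.490000, 0.020000]
Iteration 2:
  c_2 = (-1.490000 + 0.020000)/2 = -0.735000
  f(c_2) = f(-0.735000) = -0.212515
  f(a) × f(c) ≥ 0, new interval: [-0.735000, 0.020000]

After 2 iteration(s), the approximation is c_2 = -0.735000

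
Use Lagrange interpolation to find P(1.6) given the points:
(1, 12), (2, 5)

Lagrange interpolation formula:
P(x) = Σ yᵢ × Lᵢ(x)
where Lᵢ(x) = Π_{j≠i} (x - xⱼ)/(xᵢ - xⱼ)

L_0(1.6) = (1.6 - 2)/(1 - 2) = 0.400000
L_1(1.6) = (1.6 - 1)/(2 - 1) = 0.600000

P(1.6) = 12×L_0(1.6) + 5×L_1(1.6)
P(1.6) = 7.800000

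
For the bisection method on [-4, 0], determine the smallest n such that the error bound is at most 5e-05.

We need (b-a)/2^n ≤ 5e-05
(0 - (-4))/2^n ≤ 5e-05
4/2^n ≤ 5e-05
2^n ≥ 80000
n ≥ log₂(80000) = 16.29
n ≥ 17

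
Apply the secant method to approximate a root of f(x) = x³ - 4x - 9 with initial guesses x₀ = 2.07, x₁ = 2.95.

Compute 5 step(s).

f(x) = x³ - 4x - 9
x₀ = 2.07, x₁ = 2.95

Secant formula: x_{n+1} = x_n - f(x_n)(x_n - x_{n-1})/(f(x_n) - f(x_{n-1}))

Iteration 1:
  f(2.070000) = -8.410257
  f(2.950000) = 4.872375
  x_2 = 2.950000 - 4.872375×(2.950000 - 2.070000)/(4.872375 - (-8.410257))
       = 2.627196
Iteration 2:
  f(2.950000) = 4.872375
  f(2.627196) = -1.375464
  x_3 = 2.627196 - (-1.375464)×(2.627196 - 2.950000)/(-1.375464 - 4.872375)
       = 2.698261
Iteration 3:
  f(2.627196) = -1.375464
  f(2.698261) = -0.148047
  x_4 = 2.698261 - (-0.148047)×(2.698261 - 2.627196)/(-0.148047 - (-1.375464))
       = 2.706833
Iteration 4:
  f(2.698261) = -0.148047
  f(2.706833) = 0.005483
  x_5 = 2.706833 - 0.005483×(2.706833 - 2.698261)/(0.005483 - (-0.148047))
       = 2.706527
Iteration 5:
  f(2.706833) = 0.005483
  f(2.706527) = -0.000021
  x_6 = 2.706527 - (-0.000021)×(2.706527 - 2.706833)/(-0.000021 - 0.005483)
       = 2.706528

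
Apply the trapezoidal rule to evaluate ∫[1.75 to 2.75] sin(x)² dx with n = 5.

f(x) = sin(x)²
a = 1.75, b = 2.75, n = 5
h = (b - a)/n = 0.200000

Trapezoidal rule: (h/2)[f(x₀) + 2f(x₁) + 2f(x₂) + ... + f(xₙ)]

x_0 = 1.7500, f(x_0) = 0.968228, coefficient = 1
x_1 = 1.9500, f(x_1) = 0.862966, coefficient = 2
x_2 = 2.1500, f(x_2) = 0.700400, coefficient = 2
x_3 = 2.3500, f(x_3) = 0.506194, coefficient = 2
x_4 = 2.5500, f(x_4) = 0.311011, coefficient = 2
x_5 = 2.7500, f(x_5) = 0.145665, coefficient = 1

I ≈ (0.200000/2) × 5.875036 = 0.587504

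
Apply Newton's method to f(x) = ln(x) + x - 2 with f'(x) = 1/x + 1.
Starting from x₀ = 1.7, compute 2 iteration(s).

f(x) = ln(x) + x - 2
f'(x) = 1/x + 1
x₀ = 1.7

Newton-Raphson formula: x_{n+1} = x_n - f(x_n)/f'(x_n)

Iteration 1:
  f(1.700000) = 0.230628
  f'(1.700000) = 1.588235
  x_1 = 1.700000 - 0.230628/1.588235 = 1.554790
Iteration 2:
  f(1.554790) = -0.003870
  f'(1.554790) = 1.643174
  x_2 = 1.554790 - (-0.003870)/1.643174 = 1.557145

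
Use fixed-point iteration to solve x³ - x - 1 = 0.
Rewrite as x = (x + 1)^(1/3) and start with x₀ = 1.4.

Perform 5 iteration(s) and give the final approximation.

Equation: x³ - x - 1 = 0
Fixed-point form: x = (x + 1)^(1/3)
x₀ = 1.4

x_1 = g(1.400000) = 1.338866
x_2 = g(1.338866) = 1.327400
x_3 = g(1.327400) = 1.325227
x_4 = g(1.325227) = 1.324815
x_5 = g(1.324815) = 1.324736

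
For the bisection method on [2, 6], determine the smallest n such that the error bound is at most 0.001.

We need (b-a)/2^n ≤ 0.001
(6 - 2)/2^n ≤ 0.001
4/2^n ≤ 0.001
2^n ≥ 4000
n ≥ log₂(4000) = 11.97
n ≥ 12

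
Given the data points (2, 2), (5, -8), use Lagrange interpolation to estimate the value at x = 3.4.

Lagrange interpolation formula:
P(x) = Σ yᵢ × Lᵢ(x)
where Lᵢ(x) = Π_{j≠i} (x - xⱼ)/(xᵢ - xⱼ)

L_0(3.4) = (3.4 - 5)/(2 - 5) = 0.533333
L_1(3.4) = (3.4 - 2)/(5 - 2) = 0.466667

P(3.4) = 2×L_0(3.4) + (-8)×L_1(3.4)
P(3.4) = -2.666667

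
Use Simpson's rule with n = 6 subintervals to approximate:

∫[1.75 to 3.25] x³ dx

f(x) = x³
a = 1.75, b = 3.25, n = 6
h = (b - a)/n = 0.250000

Simpson's rule: (h/3)[f(x₀) + 4f(x₁) + 2f(x₂) + ... + f(xₙ)]

x_0 = 1.7500, f(x_0) = 5.359375, coefficient = 1
x_1 = 2.0000, f(x_1) = 8.000000, coefficient = 4
x_2 = 2.2500, f(x_2) = 11.390625, coefficient = 2
x_3 = 2.5000, f(x_3) = 15.625000, coefficient = 4
x_4 = 2.7500, f(x_4) = 20.796875, coefficient = 2
x_5 = 3.0000, f(x_5) = 27.000000, coefficient = 4
x_6 = 3.2500, f(x_6) = 34.328125, coefficient = 1

I ≈ (0.250000/3) × 306.562500 = 25.546875
Exact value: 25.546875
Error: 0.000000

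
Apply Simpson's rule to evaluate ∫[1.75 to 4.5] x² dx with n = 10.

f(x) = x²
a = 1.75, b = 4.5, n = 10
h = (b - a)/n = 0.275000

Simpson's rule: (h/3)[f(x₀) + 4f(x₁) + 2f(x₂) + ... + f(xₙ)]

x_0 = 1.7500, f(x_0) = 3.062500, coefficient = 1
x_1 = 2.0250, f(x_1) = 4.100625, coefficient = 4
x_2 = 2.3000, f(x_2) = 5.290000, coefficient = 2
x_3 = 2.5750, f(x_3) = 6.630625, coefficient = 4
x_4 = 2.8500, f(x_4) = 8.122500, coefficient = 2
x_5 = 3.1250, f(x_5) = 9.765625, coefficient = 4
x_6 = 3.4000, f(x_6) = 11.560000, coefficient = 2
x_7 = 3.6750, f(x_7) = 13.505625, coefficient = 4
x_8 = 3.9500, f(x_8) = 15.602500, coefficient = 2
x_9 = 4.2250, f(x_9) = 17.850625, coefficient = 4
x_10 = 4.5000, f(x_10) = 20.250000, coefficient = 1

I ≈ (0.275000/3) × 311.875000 = 28.588542
Exact value: 28.588542
Error: 0.000000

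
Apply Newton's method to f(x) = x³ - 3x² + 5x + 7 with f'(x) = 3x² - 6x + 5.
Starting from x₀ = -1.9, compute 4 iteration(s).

f(x) = x³ - 3x² + 5x + 7
f'(x) = 3x² - 6x + 5
x₀ = -1.9

Newton-Raphson formula: x_{n+1} = x_n - f(x_n)/f'(x_n)

Iteration 1:
  f(-1.900000) = -20.189000
  f'(-1.900000) = 27.230000
  x_1 = -1.900000 - (-20.189000)/27.230000 = -1.158575
Iteration 2:
  f(-1.158575) = -4.374915
  f'(-1.158575) = 15.978339
  x_2 = -1.158575 - (-4.374915)/15.978339 = -0.884772
Iteration 3:
  f(-0.884772) = -0.464946
  f'(-0.884772) = 12.657099
  x_3 = -0.884772 - (-0.464946)/12.657099 = -0.848038
Iteration 4:
  f(-0.848038) = -0.007580
  f'(-0.848038) = 12.245736
  x_4 = -0.848038 - (-0.007580)/12.245736 = -0.847419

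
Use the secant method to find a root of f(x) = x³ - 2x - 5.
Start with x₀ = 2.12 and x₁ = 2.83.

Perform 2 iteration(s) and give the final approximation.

f(x) = x³ - 2x - 5
x₀ = 2.12, x₁ = 2.83

Secant formula: x_{n+1} = x_n - f(x_n)(x_n - x_{n-1})/(f(x_n) - f(x_{n-1}))

Iteration 1:
  f(2.120000) = 0.288128
  f(2.830000) = 12.005187
  x_2 = 2.830000 - 12.005187×(2.830000 - 2.120000)/(12.005187 - 0.288128)
       = 2.102541
Iteration 2:
  f(2.830000) = 12.005187
  f(2.102541) = 0.089573
  x_3 = 2.102541 - 0.089573×(2.102541 - 2.830000)/(0.089573 - 12.005187)
       = 2.097072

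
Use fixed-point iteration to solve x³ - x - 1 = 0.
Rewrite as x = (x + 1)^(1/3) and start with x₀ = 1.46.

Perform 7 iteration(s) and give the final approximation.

Equation: x³ - x - 1 = 0
Fixed-point form: x = (x + 1)^(1/3)
x₀ = 1.46

x_1 = g(1.460000) = 1.349931
x_2 = g(1.349931) = 1.329490
x_3 = g(1.329490) = 1.325624
x_4 = g(1.325624) = 1.324890
x_5 = g(1.324890) = 1.324751
x_6 = g(1.324751) = 1.324724
x_7 = g(1.324724) = 1.324719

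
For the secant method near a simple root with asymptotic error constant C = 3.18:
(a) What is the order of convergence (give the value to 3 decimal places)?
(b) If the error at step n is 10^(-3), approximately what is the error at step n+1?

(a) Secant method has superlinear convergence with order φ = (1+√5)/2 ≈ 1.618.
    This means |e_{n+1}| ≈ C|e_n|^1.618.

(b) With |e_n| = 10^(-3) and C = 3.18:
    |e_{n+1}| ≈ 3.18 × (10^(-3))^1.618 = 3.18 × 10^(-4.85)

(a) ≈ 1.618 (golden ratio); (b) |e_{n+1}| ≈ 4.450e-05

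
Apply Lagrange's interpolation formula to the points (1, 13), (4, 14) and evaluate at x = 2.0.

Lagrange interpolation formula:
P(x) = Σ yᵢ × Lᵢ(x)
where Lᵢ(x) = Π_{j≠i} (x - xⱼ)/(xᵢ - xⱼ)

L_0(2.0) = (2.0 - 4)/(1 - 4) = 0.666667
L_1(2.0) = (2.0 - 1)/(4 - 1) = 0.333333

P(2.0) = 13×L_0(2.0) + 14×L_1(2.0)
P(2.0) = 13.333333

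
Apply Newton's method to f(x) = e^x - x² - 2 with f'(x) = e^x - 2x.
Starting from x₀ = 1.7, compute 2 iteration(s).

f(x) = e^x - x² - 2
f'(x) = e^x - 2x
x₀ = 1.7

Newton-Raphson formula: x_{n+1} = x_n - f(x_n)/f'(x_n)

Iteration 1:
  f(1.700000) = 0.583947
  f'(1.700000) = 2.073947
  x_1 = 1.700000 - 0.583947/2.073947 = 1.418437
Iteration 2:
  f(1.418437) = 0.118695
  f'(1.418437) = 1.293785
  x_2 = 1.418437 - 0.118695/1.293785 = 1.326694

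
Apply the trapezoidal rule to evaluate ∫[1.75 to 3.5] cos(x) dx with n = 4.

f(x) = cos(x)
a = 1.75, b = 3.5, n = 4
h = (b - a)/n = 0.437500

Trapezoidal rule: (h/2)[f(x₀) + 2f(x₁) + 2f(x₂) + ... + f(xₙ)]

x_0 = 1.7500, f(x_0) = -0.178246, coefficient = 1
x_1 = 2.1875, f(x_1) = -0.578349, coefficient = 2
x_2 = 2.6250, f(x_2) = -0.869507, coefficient = 2
x_3 = 3.0625, f(x_3) = -0.996874, coefficient = 2
x_4 = 3.5000, f(x_4) = -0.936457, coefficient = 1

I ≈ (0.437500/2) × -6.004163 = -1.313411
Exact value: -1.334769
Error: 0.021358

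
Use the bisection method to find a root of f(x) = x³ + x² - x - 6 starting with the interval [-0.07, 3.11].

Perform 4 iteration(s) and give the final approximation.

f(x) = x³ + x² - x - 6
Initial interval: [-0.07, 3.11]

Iteration 1:
  c_1 = (-0.070000 + 3.110000)/2 = 1.520000
  f(c_1) = f(1.520000) = -1.697792
  f(a) × f(c) ≥ 0, new interval: [1.520000, 3.110000]
Iteration 2:
  c_2 = (1.520000 + 3.110000)/2 = 2.315000
  f(c_2) = f(2.315000) = 9.450831
  f(a) × f(c) < 0, new interval: [1.520000, 2.315000]
Iteration 3:
  c_3 = (1.520000 + 2.315000)/2 = 1.917500
  f(c_3) = f(1.917500) = 2.809582
  f(a) × f(c) < 0, new interval: [1.520000, 1.917500]
Iteration 4:
  c_4 = (1.520000 + 1.917500)/2 = 1.718750
  f(c_4) = f(1.718750) = 0.312714
  f(a) × f(c) < 0, new interval: [1.520000, 1.718750]

After 4 iteration(s), the approximation is c_4 = 1.718750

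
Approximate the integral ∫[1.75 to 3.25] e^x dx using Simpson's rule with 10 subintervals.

f(x) = e^x
a = 1.75, b = 3.25, n = 10
h = (b - a)/n = 0.150000

Simpson's rule: (h/3)[f(x₀) + 4f(x₁) + 2f(x₂) + ... + f(xₙ)]

x_0 = 1.7500, f(x_0) = 5.754603, coefficient = 1
x_1 = 1.9000, f(x_1) = 6.685894, coefficient = 4
x_2 = 2.0500, f(x_2) = 7.767901, coefficient = 2
x_3 = 2.2000, f(x_3) = 9.025013, coefficient = 4
x_4 = 2.3500, f(x_4) = 10.485570, coefficient = 2
x_5 = 2.5000, f(x_5) = 12.182494, coefficient = 4
x_6 = 2.6500, f(x_6) = 14.154039, coefficient = 2
x_7 = 2.8000, f(x_7) = 16.444647, coefficient = 4
x_8 = 2.9500, f(x_8) = 19.105954, coefficient = 2
x_9 = 3.1000, f(x_9) = 22.197951, coefficient = 4
x_10 = 3.2500, f(x_10) = 25.790340, coefficient = 1

I ≈ (0.150000/3) × 400.715869 = 20.035793
Exact value: 20.035737
Error: 0.000056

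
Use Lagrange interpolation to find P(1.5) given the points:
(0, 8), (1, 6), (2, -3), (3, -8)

Lagrange interpolation formula:
P(x) = Σ yᵢ × Lᵢ(x)
where Lᵢ(x) = Π_{j≠i} (x - xⱼ)/(xᵢ - xⱼ)

L_0(1.5) = (1.5 - 1)/(0 - 1) × (1.5 - 2)/(0 - 2) × (1.5 - 3)/(0 - 3) = -0.062500
L_1(1.5) = (1.5 - 0)/(1 - 0) × (1.5 - 2)/(1 - 2) × (1.5 - 3)/(1 - 3) = 0.562500
L_2(1.5) = (1.5 - 0)/(2 - 0) × (1.5 - 1)/(2 - 1) × (1.5 - 3)/(2 - 3) = 0.562500
L_3(1.5) = (1.5 - 0)/(3 - 0) × (1.5 - 1)/(3 - 1) × (1.5 - 2)/(3 - 2) = -0.062500

P(1.5) = 8×L_0(1.5) + 6×L_1(1.5) + (-3)×L_2(1.5) + (-8)×L_3(1.5)
P(1.5) = 1.687500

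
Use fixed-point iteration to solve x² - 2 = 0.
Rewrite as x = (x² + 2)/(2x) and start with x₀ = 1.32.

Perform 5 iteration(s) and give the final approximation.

Equation: x² - 2 = 0
Fixed-point form: x = (x² + 2)/(2x)
x₀ = 1.32

x_1 = g(1.320000) = 1.417576
x_2 = g(1.417576) = 1.414218
x_3 = g(1.414218) = 1.414214
x_4 = g(1.414214) = 1.414214
x_5 = g(1.414214) = 1.414214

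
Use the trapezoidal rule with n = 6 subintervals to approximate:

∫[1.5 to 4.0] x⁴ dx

f(x) = x⁴
a = 1.5, b = 4.0, n = 6
h = (b - a)/n = 0.416667

Trapezoidal rule: (h/2)[f(x₀) + 2f(x₁) + 2f(x₂) + ... + f(xₙ)]

x_0 = 1.5000, f(x_0) = 5.062500, coefficient = 1
x_1 = 1.9167, f(x_1) = 13.495419, coefficient = 2
x_2 = 2.3333, f(x_2) = 29.641975, coefficient = 2
x_3 = 2.7500, f(x_3) = 57.191406, coefficient = 2
x_4 = 3.1667, f(x_4) = 100.556327, coefficient = 2
x_5 = 3.5833, f(x_5) = 164.872733, coefficient = 2
x_6 = 4.0000, f(x_6) = 256.000000, coefficient = 1

I ≈ (0.416667/2) × 992.578221 = 206.787129
Exact value: 203.281250
Error: 3.505879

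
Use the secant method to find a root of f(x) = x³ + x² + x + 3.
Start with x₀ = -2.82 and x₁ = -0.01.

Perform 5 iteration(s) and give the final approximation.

f(x) = x³ + x² + x + 3
x₀ = -2.82, x₁ = -0.01

Secant formula: x_{n+1} = x_n - f(x_n)(x_n - x_{n-1})/(f(x_n) - f(x_{n-1}))

Iteration 1:
  f(-2.820000) = -14.293368
  f(-0.010000) = 2.990099
  x_2 = -0.010000 - 2.990099×(-0.010000 - (-2.820000))/(2.990099 - (-14.293368))
       = -0.496140
Iteration 2:
  f(-0.010000) = 2.990099
  f(-0.496140) = 2.627888
  x_3 = -0.496140 - 2.627888×(-0.496140 - (-0.010000))/(2.627888 - 2.990099)
       = -4.023145
Iteration 3:
  f(-0.496140) = 2.627888
  f(-4.023145) = -49.954838
  x_4 = -4.023145 - (-49.954838)×(-4.023145 - (-0.496140))/(-49.954838 - 2.627888)
       = -0.672406
Iteration 4:
  f(-4.023145) = -49.954838
  f(-0.672406) = 2.475709
  x_5 = -0.672406 - 2.475709×(-0.672406 - (-4.023145))/(2.475709 - (-49.954838))
       = -0.830624
Iteration 5:
  f(-0.672406) = 2.475709
  f(-0.830624) = 2.286235
  x_6 = -0.830624 - 2.286235×(-0.830624 - (-0.672406))/(2.286235 - 2.475709)
       = -2.739713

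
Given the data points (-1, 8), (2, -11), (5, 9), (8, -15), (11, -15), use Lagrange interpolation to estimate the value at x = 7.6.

Lagrange interpolation formula:
P(x) = Σ yᵢ × Lᵢ(x)
where Lᵢ(x) = Π_{j≠i} (x - xⱼ)/(xᵢ - xⱼ)

L_0(7.6) = (7.6 - 2)/(-1 - 2) × (7.6 - 5)/(-1 - 5) × (7.6 - 8)/(-1 - 8) × (7.6 - 11)/(-1 - 11) = 0.010186
L_1(7.6) = (7.6 - (-1))/(2 - (-1)) × (7.6 - 5)/(2 - 5) × (7.6 - 8)/(2 - 8) × (7.6 - 11)/(2 - 11) = -0.062571
L_2(7.6) = (7.6 - (-1))/(5 - (-1)) × (7.6 - 2)/(5 - 2) × (7.6 - 8)/(5 - 8) × (7.6 - 11)/(5 - 11) = 0.202153
L_3(7.6) = (7.6 - (-1))/(8 - (-1)) × (7.6 - 2)/(8 - 2) × (7.6 - 5)/(8 - 5) × (7.6 - 11)/(8 - 11) = 0.875997
L_4(7.6) = (7.6 - (-1))/(11 - (-1)) × (7.6 - 2)/(11 - 2) × (7.6 - 5)/(11 - 5) × (7.6 - 8)/(11 - 8) = -0.025765

P(7.6) = 8×L_0(7.6) + (-11)×L_1(7.6) + 9×L_2(7.6) + (-15)×L_3(7.6) + (-15)×L_4(7.6)
P(7.6) = -10.164333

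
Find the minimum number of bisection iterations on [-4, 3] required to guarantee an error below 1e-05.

We need (b-a)/2^n ≤ 1e-05
(3 - (-4))/2^n ≤ 1e-05
7/2^n ≤ 1e-05
2^n ≥ 700000
n ≥ log₂(700000) = 19.42
n ≥ 20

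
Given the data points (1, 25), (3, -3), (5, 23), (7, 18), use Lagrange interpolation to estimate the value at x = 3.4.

Lagrange interpolation formula:
P(x) = Σ yᵢ × Lᵢ(x)
where Lᵢ(x) = Π_{j≠i} (x - xⱼ)/(xᵢ - xⱼ)

L_0(3.4) = (3.4 - 3)/(1 - 3) × (3.4 - 5)/(1 - 5) × (3.4 - 7)/(1 - 7) = -0.048000
L_1(3.4) = (3.4 - 1)/(3 - 1) × (3.4 - 5)/(3 - 5) × (3.4 - 7)/(3 - 7) = 0.864000
L_2(3.4) = (3.4 - 1)/(5 - 1) × (3.4 - 3)/(5 - 3) × (3.4 - 7)/(5 - 7) = 0.216000
L_3(3.4) = (3.4 - 1)/(7 - 1) × (3.4 - 3)/(7 - 3) × (3.4 - 5)/(7 - 5) = -0.032000

P(3.4) = 25×L_0(3.4) + (-3)×L_1(3.4) + 23×L_2(3.4) + 18×L_3(3.4)
P(3.4) = 0.600000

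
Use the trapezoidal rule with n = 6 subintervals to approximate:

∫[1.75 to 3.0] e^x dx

f(x) = e^x
a = 1.75, b = 3.0, n = 6
h = (b - a)/n = 0.208333

Trapezoidal rule: (h/2)[f(x₀) + 2f(x₁) + 2f(x₂) + ... + f(xₙ)]

x_0 = 1.7500, f(x_0) = 5.754603, coefficient = 1
x_1 = 1.9583, f(x_1) = 7.087505, coefficient = 2
x_2 = 2.1667, f(x_2) = 8.729138, coefficient = 2
x_3 = 2.3750, f(x_3) = 10.751013, coefficient = 2
x_4 = 2.5833, f(x_4) = 13.241202, coefficient = 2
x_5 = 2.7917, f(x_5) = 16.308177, coefficient = 2
x_6 = 3.0000, f(x_6) = 20.085537, coefficient = 1

I ≈ (0.208333/2) × 138.074211 = 14.382730
Exact value: 14.330934
Error: 0.051796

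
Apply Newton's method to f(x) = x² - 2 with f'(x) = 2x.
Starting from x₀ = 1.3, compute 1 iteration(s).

f(x) = x² - 2
f'(x) = 2x
x₀ = 1.3

Newton-Raphson formula: x_{n+1} = x_n - f(x_n)/f'(x_n)

Iteration 1:
  f(1.300000) = -0.310000
  f'(1.300000) = 2.600000
  x_1 = 1.300000 - (-0.310000)/2.600000 = 1.419231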